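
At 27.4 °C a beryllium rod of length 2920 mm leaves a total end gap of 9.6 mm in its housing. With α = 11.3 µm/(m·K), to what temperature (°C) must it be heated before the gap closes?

318 °C

α·L₀·ΔT = 9.6 mm ⇒ ΔT = 9.6 / (11.3×10⁻⁶ × 2920.0) = 290.9 K.
T = 27.4 + 290.9 = 318.3 °C.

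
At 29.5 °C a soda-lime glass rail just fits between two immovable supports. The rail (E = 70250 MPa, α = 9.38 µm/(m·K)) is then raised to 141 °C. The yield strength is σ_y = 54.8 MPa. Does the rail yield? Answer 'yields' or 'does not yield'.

E = 70250 MPa = 70.25 GPa.
ΔT = 111.5 K. Constrained thermal stress σ = E·α·ΔT = 70.25×10³ MPa × 9.38×10⁻⁶ × 111.5 = 73.5 MPa (compressive).
Compare to σ_y = 54.8 MPa: σ ≥ σ_y, so it yields.

yields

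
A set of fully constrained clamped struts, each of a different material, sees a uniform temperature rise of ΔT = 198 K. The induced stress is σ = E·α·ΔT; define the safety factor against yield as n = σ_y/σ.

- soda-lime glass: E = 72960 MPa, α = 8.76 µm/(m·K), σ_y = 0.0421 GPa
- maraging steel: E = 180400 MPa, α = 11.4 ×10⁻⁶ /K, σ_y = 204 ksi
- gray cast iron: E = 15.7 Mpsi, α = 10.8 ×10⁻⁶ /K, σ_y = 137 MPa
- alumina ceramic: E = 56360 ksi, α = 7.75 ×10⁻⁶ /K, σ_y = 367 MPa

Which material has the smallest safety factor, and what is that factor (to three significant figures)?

Converting E to GPa, α to ×10⁻⁶/K, σ_y to MPa, then σ and n for each:
  soda-lime glass: E = 72.96, α = 8.76, σ_y = 42.10 → σ = 127 MPa, n = 0.333
  maraging steel: E = 180.4, α = 11.4, σ_y = 1407 → σ = 407 MPa, n = 3.45
  gray cast iron: E = 108.2, α = 10.8, σ_y = 137.0 → σ = 231 MPa, n = 0.592
  alumina ceramic: E = 388.6, α = 7.75, σ_y = 367.0 → σ = 596 MPa, n = 0.615
Soda-lime glass has the lowest safety factor, n = 0.333.

soda-lime glass, n = 0.333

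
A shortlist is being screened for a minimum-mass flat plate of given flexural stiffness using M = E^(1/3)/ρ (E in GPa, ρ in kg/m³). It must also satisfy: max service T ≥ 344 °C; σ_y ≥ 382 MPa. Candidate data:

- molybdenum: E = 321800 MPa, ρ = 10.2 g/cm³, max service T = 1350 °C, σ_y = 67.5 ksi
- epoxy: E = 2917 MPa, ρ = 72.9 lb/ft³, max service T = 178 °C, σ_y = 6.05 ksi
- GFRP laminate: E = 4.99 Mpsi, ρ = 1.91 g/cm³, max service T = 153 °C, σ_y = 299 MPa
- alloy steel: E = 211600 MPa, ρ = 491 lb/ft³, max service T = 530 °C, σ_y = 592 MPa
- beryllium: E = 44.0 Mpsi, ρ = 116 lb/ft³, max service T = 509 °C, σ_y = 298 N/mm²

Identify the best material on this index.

Screen on constraints: max service T ≥ 344 °C; σ_y ≥ 382 MPa. Survivors: molybdenum, alloy steel.
Putting every candidate on a common basis:
  molybdenum: E = 321.8 GPa, ρ = 10200 kg/m³
  alloy steel: E = 211.6 GPa, ρ = 7865 kg/m³
  alloy steel: M = 0.758×10⁻³
  molybdenum: M = 0.672×10⁻³
Alloy steel has the largest M.

alloy steel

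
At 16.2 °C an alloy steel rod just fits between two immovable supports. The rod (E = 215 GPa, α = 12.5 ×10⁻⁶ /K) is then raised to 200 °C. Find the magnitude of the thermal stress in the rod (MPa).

ΔT = 183.8 K. Constrained thermal stress σ = E·α·ΔT = 215.0×10³ MPa × 12.5×10⁻⁶ × 183.8 = 494 MPa (compressive).

494 MPa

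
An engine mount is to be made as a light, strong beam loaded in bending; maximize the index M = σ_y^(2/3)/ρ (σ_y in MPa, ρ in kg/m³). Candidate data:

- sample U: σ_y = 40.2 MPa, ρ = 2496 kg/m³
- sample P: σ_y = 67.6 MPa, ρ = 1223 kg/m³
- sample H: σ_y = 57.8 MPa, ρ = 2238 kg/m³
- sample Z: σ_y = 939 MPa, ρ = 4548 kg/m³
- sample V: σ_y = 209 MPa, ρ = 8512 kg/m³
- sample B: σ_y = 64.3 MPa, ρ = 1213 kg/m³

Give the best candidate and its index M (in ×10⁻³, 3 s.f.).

sample Z, M = 21.1×10⁻³

Computing M directly (units already consistent):
  sample Z: M = 21.1×10⁻³
  sample P: M = 13.6×10⁻³
  sample B: M = 13.2×10⁻³
  sample H: M = 6.68×10⁻³
  sample U: M = 4.70×10⁻³
  sample V: M = 4.14×10⁻³
Highest index: sample Z.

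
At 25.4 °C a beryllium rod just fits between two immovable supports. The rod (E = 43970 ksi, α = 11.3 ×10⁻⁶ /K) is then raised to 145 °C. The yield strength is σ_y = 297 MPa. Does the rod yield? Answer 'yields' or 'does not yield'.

E = 43970 ksi = 303.2 GPa.
ΔT = 119.6 K. Constrained thermal stress σ = E·α·ΔT = 303.2×10³ MPa × 11.3×10⁻⁶ × 119.6 = 410 MPa (compressive).
Compare to σ_y = 297 MPa: σ ≥ σ_y, so it yields.

yields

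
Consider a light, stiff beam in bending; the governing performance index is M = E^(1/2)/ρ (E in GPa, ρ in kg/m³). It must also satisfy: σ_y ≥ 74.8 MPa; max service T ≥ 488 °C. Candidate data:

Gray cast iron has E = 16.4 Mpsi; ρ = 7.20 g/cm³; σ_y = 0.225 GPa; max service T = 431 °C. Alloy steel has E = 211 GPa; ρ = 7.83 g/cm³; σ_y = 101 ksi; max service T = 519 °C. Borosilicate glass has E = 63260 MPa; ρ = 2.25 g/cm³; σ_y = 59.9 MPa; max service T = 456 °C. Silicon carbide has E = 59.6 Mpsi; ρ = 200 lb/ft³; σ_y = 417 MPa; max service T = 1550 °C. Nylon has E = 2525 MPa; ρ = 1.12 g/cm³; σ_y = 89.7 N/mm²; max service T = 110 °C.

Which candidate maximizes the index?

Screen on constraints: σ_y ≥ 74.8 MPa; max service T ≥ 488 °C. Survivors: alloy steel, silicon carbide.
Putting every candidate on a common basis:
  alloy steel: E = 211.0 GPa, ρ = 7830 kg/m³
  silicon carbide: E = 410.9 GPa, ρ = 3204 kg/m³
  silicon carbide: M = 6.33×10⁻³
  alloy steel: M = 1.86×10⁻³
The maximum is for silicon carbide.

silicon carbide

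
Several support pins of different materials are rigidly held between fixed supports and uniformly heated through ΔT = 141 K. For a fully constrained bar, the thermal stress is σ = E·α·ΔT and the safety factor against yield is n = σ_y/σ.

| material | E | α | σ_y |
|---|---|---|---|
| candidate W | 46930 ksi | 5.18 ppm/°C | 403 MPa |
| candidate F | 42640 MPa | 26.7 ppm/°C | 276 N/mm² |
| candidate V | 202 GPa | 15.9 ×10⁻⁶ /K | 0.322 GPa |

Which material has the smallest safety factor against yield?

candidate V

In consistent units (E in GPa, α in ×10⁻⁶/K, σ_y in MPa):
  candidate W: E = 323.6, α = 5.18, σ_y = 403.0 → σ = 236 MPa, n = 1.71
  candidate F: E = 42.64, α = 26.7, σ_y = 276.0 → σ = 161 MPa, n = 1.72
  candidate V: E = 202.0, α = 15.9, σ_y = 322.0 → σ = 453 MPa, n = 0.711
The minimum is candidate V at n = 0.711.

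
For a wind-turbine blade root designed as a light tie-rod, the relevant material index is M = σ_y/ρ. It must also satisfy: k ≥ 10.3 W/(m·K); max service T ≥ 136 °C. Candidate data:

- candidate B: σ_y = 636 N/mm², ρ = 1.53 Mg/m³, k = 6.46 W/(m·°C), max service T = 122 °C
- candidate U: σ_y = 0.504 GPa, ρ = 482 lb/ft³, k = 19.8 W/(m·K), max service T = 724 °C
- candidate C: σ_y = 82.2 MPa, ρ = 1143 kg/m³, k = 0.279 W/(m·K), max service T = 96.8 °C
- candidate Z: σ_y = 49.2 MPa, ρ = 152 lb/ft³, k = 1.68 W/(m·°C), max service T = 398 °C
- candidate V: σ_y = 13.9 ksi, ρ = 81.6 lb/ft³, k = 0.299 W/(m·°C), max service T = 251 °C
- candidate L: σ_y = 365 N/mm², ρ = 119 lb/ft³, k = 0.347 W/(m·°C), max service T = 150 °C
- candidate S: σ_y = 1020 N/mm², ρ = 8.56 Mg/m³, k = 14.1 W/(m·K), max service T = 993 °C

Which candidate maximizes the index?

candidate S

Screen on constraints: k ≥ 10.3 W/(m·K); max service T ≥ 136 °C. Survivors: candidate U, candidate S.
In SI units:
  candidate U: σ_y = 504.0 MPa, ρ = 7721 kg/m³
  candidate S: σ_y = 1020 MPa, ρ = 8560 kg/m³
  candidate S: M = 119 kN·m/kg
  candidate U: M = 65.3 kN·m/kg
Highest index: candidate S.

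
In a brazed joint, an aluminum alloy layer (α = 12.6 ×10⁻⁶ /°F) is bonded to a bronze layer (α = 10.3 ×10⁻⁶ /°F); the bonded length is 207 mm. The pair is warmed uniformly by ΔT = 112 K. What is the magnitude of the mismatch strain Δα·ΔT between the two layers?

aluminum alloy: α = 12.6×10⁻⁶/°F × 9/5 = 22.7×10⁻⁶/K.
bronze: α = 10.3×10⁻⁶/°F × 9/5 = 18.5×10⁻⁶/K.
Δα = |22.7 − 18.5|×10⁻⁶/K = 4.14×10⁻⁶/K.
Mismatch strain = Δα·ΔT = 4.14×10⁻⁶ × 112.0 = 4.64×10⁻⁴.

4.64×10⁻⁴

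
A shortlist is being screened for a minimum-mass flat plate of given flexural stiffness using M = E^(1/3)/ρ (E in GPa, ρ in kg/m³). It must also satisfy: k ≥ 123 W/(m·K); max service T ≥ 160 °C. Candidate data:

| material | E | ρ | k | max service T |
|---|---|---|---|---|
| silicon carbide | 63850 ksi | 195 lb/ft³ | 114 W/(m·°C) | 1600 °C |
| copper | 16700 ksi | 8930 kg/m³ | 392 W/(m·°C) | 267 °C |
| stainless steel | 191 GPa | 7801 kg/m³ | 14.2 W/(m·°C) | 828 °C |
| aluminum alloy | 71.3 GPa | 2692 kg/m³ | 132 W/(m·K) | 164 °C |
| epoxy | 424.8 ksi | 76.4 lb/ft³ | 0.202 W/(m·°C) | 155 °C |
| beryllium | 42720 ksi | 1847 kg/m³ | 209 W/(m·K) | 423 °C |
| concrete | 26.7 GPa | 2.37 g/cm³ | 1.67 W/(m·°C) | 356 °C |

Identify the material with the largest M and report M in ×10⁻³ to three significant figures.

Screen on constraints: k ≥ 123 W/(m·K); max service T ≥ 160 °C. Survivors: copper, aluminum alloy, beryllium.
Convert each candidate to consistent units, then evaluate M:
  copper: E = 115.1 GPa, ρ = 8930 kg/m³
  aluminum alloy: E = 71.30 GPa, ρ = 2692 kg/m³
  beryllium: E = 294.5 GPa, ρ = 1847 kg/m³
  beryllium: M = 3.60×10⁻³
  aluminum alloy: M = 1.54×10⁻³
  copper: M = 0.545×10⁻³
Highest index: beryllium.

beryllium, M = 3.60×10⁻³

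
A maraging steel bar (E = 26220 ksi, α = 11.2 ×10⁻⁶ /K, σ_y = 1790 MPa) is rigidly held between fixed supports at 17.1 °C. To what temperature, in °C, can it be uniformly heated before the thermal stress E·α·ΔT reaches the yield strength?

E = 26220 ksi = 180.8 GPa.
E·α·ΔT = 1790 MPa ⇒ ΔT = 1790 / (180.8×10³ × 11.2×10⁻⁶) = 884.1 K.
T = 17.1 + 884.1 = 901.2 °C.

901 °C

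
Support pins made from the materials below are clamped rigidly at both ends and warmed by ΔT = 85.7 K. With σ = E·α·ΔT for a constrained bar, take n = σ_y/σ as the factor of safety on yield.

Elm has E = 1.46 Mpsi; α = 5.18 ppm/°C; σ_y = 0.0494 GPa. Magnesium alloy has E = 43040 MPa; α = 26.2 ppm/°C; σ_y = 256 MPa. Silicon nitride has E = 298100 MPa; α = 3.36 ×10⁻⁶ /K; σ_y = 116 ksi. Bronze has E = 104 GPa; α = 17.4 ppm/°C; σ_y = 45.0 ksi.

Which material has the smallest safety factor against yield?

Per material, after unit conversion:
  elm: E = 10.07, α = 5.18, σ_y = 49.40 → σ = 4.47 MPa, n = 11.1
  magnesium alloy: E = 43.04, α = 26.2, σ_y = 256.0 → σ = 96.6 MPa, n = 2.65
  silicon nitride: E = 298.1, α = 3.36, σ_y = 799.8 → σ = 85.8 MPa, n = 9.32
  bronze: E = 104.0, α = 17.4, σ_y = 310.3 → σ = 155 MPa, n = 2.00
Bronze has the lowest safety factor, n = 2.00.

bronze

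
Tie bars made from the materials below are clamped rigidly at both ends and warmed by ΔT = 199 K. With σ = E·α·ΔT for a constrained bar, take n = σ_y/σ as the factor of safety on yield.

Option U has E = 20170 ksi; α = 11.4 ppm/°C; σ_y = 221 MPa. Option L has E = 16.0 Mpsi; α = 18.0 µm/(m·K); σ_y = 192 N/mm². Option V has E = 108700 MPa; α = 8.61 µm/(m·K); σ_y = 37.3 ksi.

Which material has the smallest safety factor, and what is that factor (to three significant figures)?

With everything in SI (GPa, ×10⁻⁶/K, MPa):
  option U: E = 139.1, α = 11.4, σ_y = 221.0 → σ = 315 MPa, n = 0.701
  option L: E = 110.3, α = 18.0, σ_y = 192.0 → σ = 395 MPa, n = 0.486
  option V: E = 108.7, α = 8.61, σ_y = 257.2 → σ = 186 MPa, n = 1.38
Smallest n: option L with n = 0.486.

option L, n = 0.486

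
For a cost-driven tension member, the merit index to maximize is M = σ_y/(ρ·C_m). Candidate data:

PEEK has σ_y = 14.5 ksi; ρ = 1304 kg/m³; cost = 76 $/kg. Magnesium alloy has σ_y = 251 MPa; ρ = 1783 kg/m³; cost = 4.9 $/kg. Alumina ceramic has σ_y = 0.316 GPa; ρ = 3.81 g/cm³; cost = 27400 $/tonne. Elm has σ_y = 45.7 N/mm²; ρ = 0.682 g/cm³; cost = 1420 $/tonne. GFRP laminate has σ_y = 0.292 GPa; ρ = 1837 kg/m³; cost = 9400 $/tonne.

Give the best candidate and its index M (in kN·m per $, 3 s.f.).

elm, M = 47.2 kN·m per $

After converting to SI:
  PEEK: σ_y = 99.97 MPa, ρ = 1304 kg/m³, cost = 76.00 $/kg
  magnesium alloy: σ_y = 251.0 MPa, ρ = 1783 kg/m³, cost = 4.900 $/kg
  alumina ceramic: σ_y = 316.0 MPa, ρ = 3810 kg/m³, cost = 27.40 $/kg
  elm: σ_y = 45.70 MPa, ρ = 682.0 kg/m³, cost = 1.420 $/kg
  GFRP laminate: σ_y = 292.0 MPa, ρ = 1837 kg/m³, cost = 9.400 $/kg
  elm: M = 47.2 kN·m per $
  magnesium alloy: M = 28.7 kN·m per $
  GFRP laminate: M = 16.9 kN·m per $
  alumina ceramic: M = 3.03 kN·m per $
  PEEK: M = 1.01 kN·m per $
The maximum is for elm.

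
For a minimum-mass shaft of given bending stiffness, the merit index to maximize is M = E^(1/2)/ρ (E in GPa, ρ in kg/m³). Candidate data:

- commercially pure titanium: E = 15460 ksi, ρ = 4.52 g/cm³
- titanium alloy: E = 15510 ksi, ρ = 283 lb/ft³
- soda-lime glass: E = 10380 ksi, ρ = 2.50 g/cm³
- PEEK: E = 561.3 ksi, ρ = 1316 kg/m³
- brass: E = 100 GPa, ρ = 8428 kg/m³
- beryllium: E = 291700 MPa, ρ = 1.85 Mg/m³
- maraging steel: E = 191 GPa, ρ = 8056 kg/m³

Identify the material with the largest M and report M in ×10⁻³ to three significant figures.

After converting to SI:
  commercially pure titanium: E = 106.6 GPa, ρ = 4520 kg/m³
  titanium alloy: E = 106.9 GPa, ρ = 4533 kg/m³
  soda-lime glass: E = 71.57 GPa, ρ = 2500 kg/m³
  PEEK: E = 3.870 GPa, ρ = 1316 kg/m³
  brass: E = 100.0 GPa, ρ = 8428 kg/m³
  beryllium: E = 291.7 GPa, ρ = 1850 kg/m³
  maraging steel: E = 191.0 GPa, ρ = 8056 kg/m³
  beryllium: M = 9.23×10⁻³
  soda-lime glass: M = 3.38×10⁻³
  commercially pure titanium: M = 2.28×10⁻³
  titanium alloy: M = 2.28×10⁻³
  maraging steel: M = 1.72×10⁻³
  PEEK: M = 1.49×10⁻³
  brass: M = 1.19×10⁻³
Beryllium ranks first.

beryllium, M = 9.23×10⁻³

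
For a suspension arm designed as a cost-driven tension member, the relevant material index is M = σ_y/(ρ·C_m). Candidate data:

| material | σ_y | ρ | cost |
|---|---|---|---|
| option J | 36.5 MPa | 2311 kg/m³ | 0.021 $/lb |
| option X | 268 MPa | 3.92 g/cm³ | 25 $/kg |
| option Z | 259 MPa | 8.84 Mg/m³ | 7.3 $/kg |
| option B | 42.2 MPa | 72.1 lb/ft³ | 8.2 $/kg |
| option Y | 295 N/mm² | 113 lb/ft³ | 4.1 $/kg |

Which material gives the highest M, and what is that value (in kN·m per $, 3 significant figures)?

Normalizing units and computing the index:
  option J: σ_y = 36.50 MPa, ρ = 2311 kg/m³, cost = 0.04630 $/kg
  option X: σ_y = 268.0 MPa, ρ = 3920 kg/m³, cost = 25.00 $/kg
  option Z: σ_y = 259.0 MPa, ρ = 8840 kg/m³, cost = 7.300 $/kg
  option B: σ_y = 42.20 MPa, ρ = 1155 kg/m³, cost = 8.200 $/kg
  option Y: σ_y = 295.0 MPa, ρ = 1810 kg/m³, cost = 4.100 $/kg
  option J: M = 341 kN·m per $
  option Y: M = 39.8 kN·m per $
  option B: M = 4.46 kN·m per $
  option Z: M = 4.01 kN·m per $
  option X: M = 2.73 kN·m per $
The maximum is for option J.

option J, M = 341 kN·m per $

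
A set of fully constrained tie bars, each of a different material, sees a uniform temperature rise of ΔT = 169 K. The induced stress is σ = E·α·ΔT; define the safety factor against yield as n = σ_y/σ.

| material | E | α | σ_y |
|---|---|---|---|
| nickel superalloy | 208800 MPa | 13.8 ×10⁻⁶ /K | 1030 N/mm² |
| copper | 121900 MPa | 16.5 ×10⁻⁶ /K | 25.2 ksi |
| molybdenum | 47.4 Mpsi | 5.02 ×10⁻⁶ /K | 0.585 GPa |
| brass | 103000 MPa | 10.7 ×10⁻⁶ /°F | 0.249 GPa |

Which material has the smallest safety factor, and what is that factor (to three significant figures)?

Converting E to GPa, α to ×10⁻⁶/K, σ_y to MPa, then σ and n for each:
  nickel superalloy: E = 208.8, α = 13.8, σ_y = 1030 → σ = 487 MPa, n = 2.12
  copper: E = 121.9, α = 16.5, σ_y = 173.7 → σ = 340 MPa, n = 0.511
  molybdenum: E = 326.8, α = 5.02, σ_y = 585.0 → σ = 277 MPa, n = 2.11
  brass: E = 103.0, α = 19.3, σ_y = 249.0 → σ = 335 MPa, n = 0.743
Copper has the lowest safety factor, n = 0.511.

copper, n = 0.511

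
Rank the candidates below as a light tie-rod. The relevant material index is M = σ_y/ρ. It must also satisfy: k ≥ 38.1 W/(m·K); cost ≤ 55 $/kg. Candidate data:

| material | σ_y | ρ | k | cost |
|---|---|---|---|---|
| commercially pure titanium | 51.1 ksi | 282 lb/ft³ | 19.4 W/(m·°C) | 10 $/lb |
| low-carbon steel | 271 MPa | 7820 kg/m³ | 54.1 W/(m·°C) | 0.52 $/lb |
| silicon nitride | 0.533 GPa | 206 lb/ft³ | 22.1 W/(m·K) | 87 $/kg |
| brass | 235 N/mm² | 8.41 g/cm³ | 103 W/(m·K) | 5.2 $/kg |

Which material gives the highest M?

Screen on constraints: k ≥ 38.1 W/(m·K); cost ≤ 55 $/kg. Survivors: low-carbon steel, brass.
Normalizing units and computing the index:
  low-carbon steel: σ_y = 271.0 MPa, ρ = 7820 kg/m³
  brass: σ_y = 235.0 MPa, ρ = 8410 kg/m³
  low-carbon steel: M = 34.7 kN·m/kg
  brass: M = 27.9 kN·m/kg
Low-carbon steel has the largest M.

low-carbon steel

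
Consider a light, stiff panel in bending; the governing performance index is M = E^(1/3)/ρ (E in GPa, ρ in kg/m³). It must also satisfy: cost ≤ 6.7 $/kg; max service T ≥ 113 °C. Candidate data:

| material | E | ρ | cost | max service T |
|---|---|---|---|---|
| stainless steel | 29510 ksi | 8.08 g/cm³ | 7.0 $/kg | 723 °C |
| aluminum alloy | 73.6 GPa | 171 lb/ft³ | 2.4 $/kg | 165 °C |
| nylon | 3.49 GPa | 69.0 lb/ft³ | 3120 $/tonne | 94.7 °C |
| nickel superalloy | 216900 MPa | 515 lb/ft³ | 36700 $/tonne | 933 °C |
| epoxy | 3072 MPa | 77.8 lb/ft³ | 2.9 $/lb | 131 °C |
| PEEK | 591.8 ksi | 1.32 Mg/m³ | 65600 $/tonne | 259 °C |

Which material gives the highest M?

Screen on constraints: cost ≤ 6.7 $/kg; max service T ≥ 113 °C. Survivors: aluminum alloy, epoxy.
In SI units:
  aluminum alloy: E = 73.60 GPa, ρ = 2739 kg/m³
  epoxy: E = 3.072 GPa, ρ = 1246 kg/m³
  aluminum alloy: M = 1.53×10⁻³
  epoxy: M = 1.17×10⁻³
Aluminum alloy ranks first.

aluminum alloy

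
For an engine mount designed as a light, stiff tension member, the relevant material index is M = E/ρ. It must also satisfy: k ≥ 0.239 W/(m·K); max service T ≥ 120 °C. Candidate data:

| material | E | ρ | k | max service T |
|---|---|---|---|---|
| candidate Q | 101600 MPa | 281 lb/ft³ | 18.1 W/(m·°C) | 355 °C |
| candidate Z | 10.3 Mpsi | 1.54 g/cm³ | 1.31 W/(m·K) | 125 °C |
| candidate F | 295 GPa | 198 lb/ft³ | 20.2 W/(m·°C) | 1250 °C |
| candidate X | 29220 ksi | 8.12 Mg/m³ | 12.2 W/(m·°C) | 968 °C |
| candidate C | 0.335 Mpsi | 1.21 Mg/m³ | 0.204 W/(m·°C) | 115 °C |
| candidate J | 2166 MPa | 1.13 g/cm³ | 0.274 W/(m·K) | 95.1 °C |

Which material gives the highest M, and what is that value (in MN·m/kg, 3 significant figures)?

candidate F, M = 93.0 MN·m/kg

Screen on constraints: k ≥ 0.239 W/(m·K); max service T ≥ 120 °C. Survivors: candidate Q, candidate Z, candidate F, candidate X.
After converting to SI:
  candidate Q: E = 101.6 GPa, ρ = 4501 kg/m³
  candidate Z: E = 71.02 GPa, ρ = 1540 kg/m³
  candidate F: E = 295.0 GPa, ρ = 3172 kg/m³
  candidate X: E = 201.5 GPa, ρ = 8120 kg/m³
  candidate F: M = 93.0 MN·m/kg
  candidate Z: M = 46.1 MN·m/kg
  candidate X: M = 24.8 MN·m/kg
  candidate Q: M = 22.6 MN·m/kg
The maximum is for candidate F.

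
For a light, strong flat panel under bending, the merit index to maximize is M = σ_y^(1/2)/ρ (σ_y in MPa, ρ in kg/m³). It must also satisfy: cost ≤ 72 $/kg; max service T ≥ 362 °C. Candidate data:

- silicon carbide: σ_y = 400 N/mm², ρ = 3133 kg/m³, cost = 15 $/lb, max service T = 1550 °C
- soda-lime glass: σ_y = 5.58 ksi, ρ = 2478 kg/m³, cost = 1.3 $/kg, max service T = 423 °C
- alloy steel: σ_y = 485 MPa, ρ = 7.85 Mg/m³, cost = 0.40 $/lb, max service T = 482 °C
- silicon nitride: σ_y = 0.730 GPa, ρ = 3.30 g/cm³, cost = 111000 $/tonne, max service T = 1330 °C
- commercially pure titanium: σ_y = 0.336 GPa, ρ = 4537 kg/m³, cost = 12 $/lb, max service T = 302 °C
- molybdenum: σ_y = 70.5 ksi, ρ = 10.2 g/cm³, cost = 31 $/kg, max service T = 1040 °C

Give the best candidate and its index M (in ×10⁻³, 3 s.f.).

Screen on constraints: cost ≤ 72 $/kg; max service T ≥ 362 °C. Survivors: silicon carbide, soda-lime glass, alloy steel, molybdenum.
In SI units:
  silicon carbide: σ_y = 400.0 MPa, ρ = 3133 kg/m³
  soda-lime glass: σ_y = 38.47 MPa, ρ = 2478 kg/m³
  alloy steel: σ_y = 485.0 MPa, ρ = 7850 kg/m³
  molybdenum: σ_y = 486.1 MPa, ρ = 10200 kg/m³
  silicon carbide: M = 6.38×10⁻³
  alloy steel: M = 2.81×10⁻³
  soda-lime glass: M = 2.50×10⁻³
  molybdenum: M = 2.16×10⁻³
The maximum is for silicon carbide.

silicon carbide, M = 6.38×10⁻³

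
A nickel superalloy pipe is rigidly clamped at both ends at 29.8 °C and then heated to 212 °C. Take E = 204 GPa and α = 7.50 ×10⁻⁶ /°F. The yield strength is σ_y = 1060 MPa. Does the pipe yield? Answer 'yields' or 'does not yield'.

does not yield

α = 7.50×10⁻⁶/°F × 9/5 = 13.5×10⁻⁶/K.
ΔT = 182.2 K. Constrained thermal stress σ = E·α·ΔT = 204.0×10³ MPa × 13.5×10⁻⁶ × 182.2 = 502 MPa (compressive).
Compare to σ_y = 1060 MPa: σ < σ_y, so it does not yield.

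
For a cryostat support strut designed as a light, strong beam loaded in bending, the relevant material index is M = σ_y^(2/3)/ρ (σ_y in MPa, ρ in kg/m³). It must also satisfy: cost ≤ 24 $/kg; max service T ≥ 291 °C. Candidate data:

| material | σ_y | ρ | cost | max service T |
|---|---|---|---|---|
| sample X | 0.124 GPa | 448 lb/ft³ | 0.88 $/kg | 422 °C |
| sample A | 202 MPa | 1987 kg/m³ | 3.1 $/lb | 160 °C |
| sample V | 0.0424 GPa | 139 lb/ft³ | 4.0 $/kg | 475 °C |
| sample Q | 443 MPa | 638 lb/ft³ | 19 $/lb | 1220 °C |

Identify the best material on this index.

Screen on constraints: cost ≤ 24 $/kg; max service T ≥ 291 °C. Survivors: sample X, sample V.
After converting to SI:
  sample X: σ_y = 124.0 MPa, ρ = 7176 kg/m³
  sample V: σ_y = 42.40 MPa, ρ = 2227 kg/m³
  sample V: M = 5.46×10⁻³
  sample X: M = 3.47×10⁻³
Sample V has the largest M.

sample V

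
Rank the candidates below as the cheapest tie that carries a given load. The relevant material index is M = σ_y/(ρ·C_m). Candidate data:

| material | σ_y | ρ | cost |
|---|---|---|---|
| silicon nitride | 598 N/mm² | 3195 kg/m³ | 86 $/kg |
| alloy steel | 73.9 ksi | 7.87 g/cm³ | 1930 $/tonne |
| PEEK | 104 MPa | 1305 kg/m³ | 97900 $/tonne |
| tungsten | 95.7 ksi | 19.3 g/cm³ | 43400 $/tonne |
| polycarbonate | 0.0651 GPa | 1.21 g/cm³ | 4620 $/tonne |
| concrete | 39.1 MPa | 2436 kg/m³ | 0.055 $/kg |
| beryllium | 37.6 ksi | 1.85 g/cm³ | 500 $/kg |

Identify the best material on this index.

concrete

Putting every candidate on a common basis:
  silicon nitride: σ_y = 598.0 MPa, ρ = 3195 kg/m³, cost = 86.00 $/kg
  alloy steel: σ_y = 509.5 MPa, ρ = 7870 kg/m³, cost = 1.930 $/kg
  PEEK: σ_y = 104.0 MPa, ρ = 1305 kg/m³, cost = 97.90 $/kg
  tungsten: σ_y = 659.8 MPa, ρ = 19300 kg/m³, cost = 43.40 $/kg
  polycarbonate: σ_y = 65.10 MPa, ρ = 1210 kg/m³, cost = 4.620 $/kg
  concrete: σ_y = 39.10 MPa, ρ = 2436 kg/m³, cost = 0.05500 $/kg
  beryllium: σ_y = 259.2 MPa, ρ = 1850 kg/m³, cost = 500.0 $/kg
  concrete: M = 292 kN·m per $
  alloy steel: M = 33.5 kN·m per $
  polycarbonate: M = 11.6 kN·m per $
  silicon nitride: M = 2.18 kN·m per $
  PEEK: M = 0.814 kN·m per $
  tungsten: M = 0.788 kN·m per $
  beryllium: M = 0.280 kN·m per $
The maximum is for concrete.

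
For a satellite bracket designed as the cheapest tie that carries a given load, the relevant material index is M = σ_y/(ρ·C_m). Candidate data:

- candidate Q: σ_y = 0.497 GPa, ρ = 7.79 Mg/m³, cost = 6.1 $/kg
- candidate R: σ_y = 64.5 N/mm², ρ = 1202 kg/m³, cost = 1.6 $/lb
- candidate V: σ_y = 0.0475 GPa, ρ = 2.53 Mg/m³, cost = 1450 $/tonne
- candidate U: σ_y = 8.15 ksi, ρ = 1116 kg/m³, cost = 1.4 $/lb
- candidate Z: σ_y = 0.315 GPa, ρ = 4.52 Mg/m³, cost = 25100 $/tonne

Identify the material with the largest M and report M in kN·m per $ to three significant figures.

candidate U, M = 16.3 kN·m per $

Putting every candidate on a common basis:
  candidate Q: σ_y = 497.0 MPa, ρ = 7790 kg/m³, cost = 6.100 $/kg
  candidate R: σ_y = 64.50 MPa, ρ = 1202 kg/m³, cost = 3.527 $/kg
  candidate V: σ_y = 47.50 MPa, ρ = 2530 kg/m³, cost = 1.450 $/kg
  candidate U: σ_y = 56.19 MPa, ρ = 1116 kg/m³, cost = 3.086 $/kg
  candidate Z: σ_y = 315.0 MPa, ρ = 4520 kg/m³, cost = 25.10 $/kg
  candidate U: M = 16.3 kN·m per $
  candidate R: M = 15.2 kN·m per $
  candidate V: M = 12.9 kN·m per $
  candidate Q: M = 10.5 kN·m per $
  candidate Z: M = 2.78 kN·m per $
Candidate U ranks first.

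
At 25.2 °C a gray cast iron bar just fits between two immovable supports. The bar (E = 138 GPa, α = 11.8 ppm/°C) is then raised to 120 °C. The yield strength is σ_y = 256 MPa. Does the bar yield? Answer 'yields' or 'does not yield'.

ΔT = 94.80 K. Constrained thermal stress σ = E·α·ΔT = 138.0×10³ MPa × 11.8×10⁻⁶ × 94.80 = 154 MPa (compressive).
Compare to σ_y = 256 MPa: σ < σ_y, so it does not yield.

does not yield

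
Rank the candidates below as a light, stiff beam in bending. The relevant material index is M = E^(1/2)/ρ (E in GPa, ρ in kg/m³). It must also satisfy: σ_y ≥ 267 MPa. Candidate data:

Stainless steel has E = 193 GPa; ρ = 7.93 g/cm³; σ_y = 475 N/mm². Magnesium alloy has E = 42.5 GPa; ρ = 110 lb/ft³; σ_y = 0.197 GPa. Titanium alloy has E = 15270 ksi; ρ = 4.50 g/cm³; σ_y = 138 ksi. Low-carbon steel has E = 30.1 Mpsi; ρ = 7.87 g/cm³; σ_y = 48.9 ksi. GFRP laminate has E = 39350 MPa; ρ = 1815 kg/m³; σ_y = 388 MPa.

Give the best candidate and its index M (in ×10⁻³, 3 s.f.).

Screen on constraints: σ_y ≥ 267 MPa. Survivors: stainless steel, titanium alloy, low-carbon steel, GFRP laminate.
Convert each candidate to consistent units, then evaluate M:
  stainless steel: E = 193.0 GPa, ρ = 7930 kg/m³
  titanium alloy: E = 105.3 GPa, ρ = 4500 kg/m³
  low-carbon steel: E = 207.5 GPa, ρ = 7870 kg/m³
  GFRP laminate: E = 39.35 GPa, ρ = 1815 kg/m³
  GFRP laminate: M = 3.46×10⁻³
  titanium alloy: M = 2.28×10⁻³
  low-carbon steel: M = 1.83×10⁻³
  stainless steel: M = 1.75×10⁻³
The maximum is for GFRP laminate.

GFRP laminate, M = 3.46×10⁻³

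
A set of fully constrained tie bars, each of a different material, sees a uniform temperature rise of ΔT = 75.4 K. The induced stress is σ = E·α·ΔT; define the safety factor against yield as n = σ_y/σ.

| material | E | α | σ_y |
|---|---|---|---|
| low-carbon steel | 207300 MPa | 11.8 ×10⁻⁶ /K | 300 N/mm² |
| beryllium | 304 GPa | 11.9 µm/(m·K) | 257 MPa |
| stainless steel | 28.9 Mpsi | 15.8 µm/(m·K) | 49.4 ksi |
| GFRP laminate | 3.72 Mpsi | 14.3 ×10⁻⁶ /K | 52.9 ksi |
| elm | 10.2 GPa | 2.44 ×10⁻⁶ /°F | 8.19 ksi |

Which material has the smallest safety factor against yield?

beryllium

Converting E to GPa, α to ×10⁻⁶/K, σ_y to MPa, then σ and n for each:
  low-carbon steel: E = 207.3, α = 11.8, σ_y = 300.0 → σ = 184 MPa, n = 1.63
  beryllium: E = 304.0, α = 11.9, σ_y = 257.0 → σ = 273 MPa, n = 0.942
  stainless steel: E = 199.3, α = 15.8, σ_y = 340.6 → σ = 237 MPa, n = 1.43
  GFRP laminate: E = 25.65, α = 14.3, σ_y = 364.7 → σ = 27.7 MPa, n = 13.2
  elm: E = 10.20, α = 4.39, σ_y = 56.47 → σ = 3.38 MPa, n = 16.7
Smallest n: beryllium with n = 0.942.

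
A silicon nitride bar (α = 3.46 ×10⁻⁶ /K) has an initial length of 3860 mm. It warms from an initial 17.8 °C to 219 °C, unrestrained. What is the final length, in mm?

ΔT = 219 − 17.8 = 201.2 K.
ΔL = α·L₀·ΔT = 3.46×10⁻⁶ × 3860 mm × 201.2 K = 2.69 mm.
L = L₀ + ΔL = 3860 + 2.69 = 3862.7 mm.

3862.7 mm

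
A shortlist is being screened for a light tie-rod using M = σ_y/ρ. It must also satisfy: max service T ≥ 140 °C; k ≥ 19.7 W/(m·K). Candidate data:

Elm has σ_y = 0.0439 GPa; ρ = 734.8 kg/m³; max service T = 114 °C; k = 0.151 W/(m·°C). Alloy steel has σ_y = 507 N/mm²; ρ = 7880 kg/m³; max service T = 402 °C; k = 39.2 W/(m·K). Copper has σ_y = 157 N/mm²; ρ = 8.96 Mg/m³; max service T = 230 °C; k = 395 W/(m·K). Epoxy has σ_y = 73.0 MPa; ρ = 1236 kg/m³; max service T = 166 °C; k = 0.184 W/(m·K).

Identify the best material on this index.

Screen on constraints: max service T ≥ 140 °C; k ≥ 19.7 W/(m·K). Survivors: alloy steel, copper.
Normalizing units and computing the index:
  alloy steel: σ_y = 507.0 MPa, ρ = 7880 kg/m³
  copper: σ_y = 157.0 MPa, ρ = 8960 kg/m³
  alloy steel: M = 64.3 kN·m/kg
  copper: M = 17.5 kN·m/kg
The maximum is for alloy steel.

alloy steel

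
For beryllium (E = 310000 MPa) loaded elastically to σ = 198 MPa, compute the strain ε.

6.39×10⁻⁴

E = 310000 MPa = 310.0 GPa = 310000 MPa.
ε = σ/E = 198 / 310000 = 6.39×10⁻⁴.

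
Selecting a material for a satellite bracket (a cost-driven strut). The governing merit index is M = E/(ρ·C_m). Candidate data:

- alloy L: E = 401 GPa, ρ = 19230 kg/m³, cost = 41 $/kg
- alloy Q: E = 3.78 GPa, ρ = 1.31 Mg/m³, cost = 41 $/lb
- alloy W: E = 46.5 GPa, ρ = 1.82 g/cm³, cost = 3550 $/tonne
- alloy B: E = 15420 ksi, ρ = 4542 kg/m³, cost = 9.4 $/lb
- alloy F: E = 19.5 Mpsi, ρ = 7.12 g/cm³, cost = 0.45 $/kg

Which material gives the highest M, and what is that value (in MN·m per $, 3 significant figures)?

alloy F, M = 42.0 MN·m per $

In SI units:
  alloy L: E = 401.0 GPa, ρ = 19230 kg/m³, cost = 41.00 $/kg
  alloy Q: E = 3.780 GPa, ρ = 1310 kg/m³, cost = 90.39 $/kg
  alloy W: E = 46.50 GPa, ρ = 1820 kg/m³, cost = 3.550 $/kg
  alloy B: E = 106.3 GPa, ρ = 4542 kg/m³, cost = 20.72 $/kg
  alloy F: E = 134.4 GPa, ρ = 7120 kg/m³, cost = 0.4500 $/kg
  alloy F: M = 42.0 MN·m per $
  alloy W: M = 7.20 MN·m per $
  alloy B: M = 1.13 MN·m per $
  alloy L: M = 0.509 MN·m per $
  alloy Q: M = 0.0319 MN·m per $
Alloy F has the largest M.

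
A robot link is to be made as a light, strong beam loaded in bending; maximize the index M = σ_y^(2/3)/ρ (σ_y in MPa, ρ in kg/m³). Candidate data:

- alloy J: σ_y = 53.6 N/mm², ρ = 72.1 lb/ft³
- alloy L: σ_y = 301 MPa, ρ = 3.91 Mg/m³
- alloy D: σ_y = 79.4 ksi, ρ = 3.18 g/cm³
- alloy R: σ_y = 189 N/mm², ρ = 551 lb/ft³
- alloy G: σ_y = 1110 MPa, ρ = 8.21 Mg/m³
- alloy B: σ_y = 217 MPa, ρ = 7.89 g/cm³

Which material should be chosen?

alloy D

After converting to SI:
  alloy J: σ_y = 53.60 MPa, ρ = 1155 kg/m³
  alloy L: σ_y = 301.0 MPa, ρ = 3910 kg/m³
  alloy D: σ_y = 547.4 MPa, ρ = 3180 kg/m³
  alloy R: σ_y = 189.0 MPa, ρ = 8826 kg/m³
  alloy G: σ_y = 1110 MPa, ρ = 8210 kg/m³
  alloy B: σ_y = 217.0 MPa, ρ = 7890 kg/m³
  alloy D: M = 21.0×10⁻³
  alloy G: M = 13.1×10⁻³
  alloy J: M = 12.3×10⁻³
  alloy L: M = 11.5×10⁻³
  alloy B: M = 4.58×10⁻³
  alloy R: M = 3.73×10⁻³
The maximum is for alloy D.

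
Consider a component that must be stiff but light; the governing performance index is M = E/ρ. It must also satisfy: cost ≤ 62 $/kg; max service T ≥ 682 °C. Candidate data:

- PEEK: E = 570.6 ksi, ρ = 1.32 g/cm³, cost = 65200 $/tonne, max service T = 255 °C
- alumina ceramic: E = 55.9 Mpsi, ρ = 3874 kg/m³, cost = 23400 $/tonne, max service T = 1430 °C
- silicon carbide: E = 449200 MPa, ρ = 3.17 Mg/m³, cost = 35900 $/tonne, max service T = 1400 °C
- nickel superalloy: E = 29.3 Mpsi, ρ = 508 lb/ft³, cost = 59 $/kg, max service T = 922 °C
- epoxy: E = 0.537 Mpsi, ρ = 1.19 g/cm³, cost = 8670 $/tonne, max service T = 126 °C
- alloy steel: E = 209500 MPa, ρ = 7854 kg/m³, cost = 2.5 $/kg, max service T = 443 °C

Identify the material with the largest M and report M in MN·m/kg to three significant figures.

silicon carbide, M = 142 MN·m/kg

Screen on constraints: cost ≤ 62 $/kg; max service T ≥ 682 °C. Survivors: alumina ceramic, silicon carbide, nickel superalloy.
Convert each candidate to consistent units, then evaluate M:
  alumina ceramic: E = 385.4 GPa, ρ = 3874 kg/m³
  silicon carbide: E = 449.2 GPa, ρ = 3170 kg/m³
  nickel superalloy: E = 202.0 GPa, ρ = 8137 kg/m³
  silicon carbide: M = 142 MN·m/kg
  alumina ceramic: M = 99.5 MN·m/kg
  nickel superalloy: M = 24.8 MN·m/kg
Silicon carbide ranks first.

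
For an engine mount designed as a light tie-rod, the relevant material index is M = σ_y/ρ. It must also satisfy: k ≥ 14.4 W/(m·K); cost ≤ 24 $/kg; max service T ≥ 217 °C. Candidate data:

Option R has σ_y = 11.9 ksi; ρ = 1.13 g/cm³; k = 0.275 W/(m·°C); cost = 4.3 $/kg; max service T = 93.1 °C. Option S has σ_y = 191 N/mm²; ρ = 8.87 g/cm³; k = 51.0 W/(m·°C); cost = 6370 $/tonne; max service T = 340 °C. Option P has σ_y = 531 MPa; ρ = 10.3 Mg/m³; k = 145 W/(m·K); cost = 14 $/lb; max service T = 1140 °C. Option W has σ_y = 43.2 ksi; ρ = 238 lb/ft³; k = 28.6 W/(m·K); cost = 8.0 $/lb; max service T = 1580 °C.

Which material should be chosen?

option W

Screen on constraints: k ≥ 14.4 W/(m·K); cost ≤ 24 $/kg; max service T ≥ 217 °C. Survivors: option S, option W.
In SI units:
  option S: σ_y = 191.0 MPa, ρ = 8870 kg/m³
  option W: σ_y = 297.9 MPa, ρ = 3812 kg/m³
  option W: M = 78.1 kN·m/kg
  option S: M = 21.5 kN·m/kg
The maximum is for option W.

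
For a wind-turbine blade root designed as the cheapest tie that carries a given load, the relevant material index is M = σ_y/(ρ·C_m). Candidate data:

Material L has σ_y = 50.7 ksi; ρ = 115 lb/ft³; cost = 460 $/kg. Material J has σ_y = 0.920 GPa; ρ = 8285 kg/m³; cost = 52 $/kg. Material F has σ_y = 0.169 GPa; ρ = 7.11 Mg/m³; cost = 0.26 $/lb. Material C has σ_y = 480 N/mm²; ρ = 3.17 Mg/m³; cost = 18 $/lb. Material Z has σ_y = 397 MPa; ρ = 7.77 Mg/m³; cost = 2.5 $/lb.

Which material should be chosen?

material F

After converting to SI:
  material L: σ_y = 349.6 MPa, ρ = 1842 kg/m³, cost = 460.0 $/kg
  material J: σ_y = 920.0 MPa, ρ = 8285 kg/m³, cost = 52.00 $/kg
  material F: σ_y = 169.0 MPa, ρ = 7110 kg/m³, cost = 0.5732 $/kg
  material C: σ_y = 480.0 MPa, ρ = 3170 kg/m³, cost = 39.68 $/kg
  material Z: σ_y = 397.0 MPa, ρ = 7770 kg/m³, cost = 5.511 $/kg
  material F: M = 41.5 kN·m per $
  material Z: M = 9.27 kN·m per $
  material C: M = 3.82 kN·m per $
  material J: M = 2.14 kN·m per $
  material L: M = 0.413 kN·m per $
Material F ranks first.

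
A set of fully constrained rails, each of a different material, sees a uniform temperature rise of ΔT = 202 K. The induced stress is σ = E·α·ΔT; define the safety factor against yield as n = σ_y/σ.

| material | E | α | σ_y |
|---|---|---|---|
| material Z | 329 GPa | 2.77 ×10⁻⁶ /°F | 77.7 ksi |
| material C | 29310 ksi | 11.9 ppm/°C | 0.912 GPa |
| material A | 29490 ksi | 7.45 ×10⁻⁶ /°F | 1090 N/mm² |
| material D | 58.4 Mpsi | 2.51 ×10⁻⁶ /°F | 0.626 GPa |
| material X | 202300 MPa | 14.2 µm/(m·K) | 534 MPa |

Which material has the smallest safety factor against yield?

material X

Converting E to GPa, α to ×10⁻⁶/K, σ_y to MPa, then σ and n for each:
  material Z: E = 329.0, α = 4.99, σ_y = 535.7 → σ = 331 MPa, n = 1.62
  material C: E = 202.1, α = 11.9, σ_y = 912.0 → σ = 486 MPa, n = 1.88
  material A: E = 203.3, α = 13.4, σ_y = 1090 → σ = 551 MPa, n = 1.98
  material D: E = 402.7, α = 4.52, σ_y = 626.0 → σ = 367 MPa, n = 1.70
  material X: E = 202.3, α = 14.2, σ_y = 534.0 → σ = 580 MPa, n = 0.920
The minimum is material X at n = 0.920.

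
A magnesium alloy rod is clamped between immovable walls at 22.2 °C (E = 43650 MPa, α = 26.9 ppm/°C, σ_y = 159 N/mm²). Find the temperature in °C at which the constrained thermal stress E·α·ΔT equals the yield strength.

E = 43650 MPa = 43.65 GPa.
σ_y = 159 N/mm² = 159.0 MPa.
E·α·ΔT = 159.0 MPa ⇒ ΔT = 159.0 / (43.65×10³ × 26.9×10⁻⁶) = 135.4 K.
T = 22.2 + 135.4 = 157.6 °C.

158 °C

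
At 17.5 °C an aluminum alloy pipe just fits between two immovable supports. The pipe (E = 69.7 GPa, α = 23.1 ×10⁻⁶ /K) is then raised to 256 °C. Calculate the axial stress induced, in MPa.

ΔT = 238.5 K. Constrained thermal stress σ = E·α·ΔT = 69.70×10³ MPa × 23.1×10⁻⁶ × 238.5 = 384 MPa (compressive).

384 MPa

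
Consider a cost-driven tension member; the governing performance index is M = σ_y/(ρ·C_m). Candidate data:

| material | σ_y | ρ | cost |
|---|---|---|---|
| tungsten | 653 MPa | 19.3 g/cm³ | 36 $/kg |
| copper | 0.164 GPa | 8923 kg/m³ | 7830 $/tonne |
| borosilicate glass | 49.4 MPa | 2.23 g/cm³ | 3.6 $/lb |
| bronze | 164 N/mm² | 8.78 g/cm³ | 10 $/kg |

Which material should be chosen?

Putting every candidate on a common basis:
  tungsten: σ_y = 653.0 MPa, ρ = 19300 kg/m³, cost = 36.00 $/kg
  copper: σ_y = 164.0 MPa, ρ = 8923 kg/m³, cost = 7.830 $/kg
  borosilicate glass: σ_y = 49.40 MPa, ρ = 2230 kg/m³, cost = 7.937 $/kg
  bronze: σ_y = 164.0 MPa, ρ = 8780 kg/m³, cost = 10.00 $/kg
  borosilicate glass: M = 2.79 kN·m per $
  copper: M = 2.35 kN·m per $
  bronze: M = 1.87 kN·m per $
  tungsten: M = 0.940 kN·m per $
Borosilicate glass ranks first.

borosilicate glass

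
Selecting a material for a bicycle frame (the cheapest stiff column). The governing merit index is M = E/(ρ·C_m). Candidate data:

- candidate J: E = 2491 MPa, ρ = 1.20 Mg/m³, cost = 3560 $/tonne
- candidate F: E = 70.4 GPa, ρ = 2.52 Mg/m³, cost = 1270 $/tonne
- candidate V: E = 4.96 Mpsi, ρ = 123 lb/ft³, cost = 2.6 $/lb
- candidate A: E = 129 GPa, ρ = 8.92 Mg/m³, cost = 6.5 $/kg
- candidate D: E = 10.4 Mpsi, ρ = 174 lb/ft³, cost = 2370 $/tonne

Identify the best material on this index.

Normalizing units and computing the index:
  candidate J: E = 2.491 GPa, ρ = 1200 kg/m³, cost = 3.560 $/kg
  candidate F: E = 70.40 GPa, ρ = 2520 kg/m³, cost = 1.270 $/kg
  candidate V: E = 34.20 GPa, ρ = 1970 kg/m³, cost = 5.732 $/kg
  candidate A: E = 129.0 GPa, ρ = 8920 kg/m³, cost = 6.500 $/kg
  candidate D: E = 71.71 GPa, ρ = 2787 kg/m³, cost = 2.370 $/kg
  candidate F: M = 22.0 MN·m per $
  candidate D: M = 10.9 MN·m per $
  candidate V: M = 3.03 MN·m per $
  candidate A: M = 2.22 MN·m per $
  candidate J: M = 0.583 MN·m per $
Candidate F has the largest M.

candidate F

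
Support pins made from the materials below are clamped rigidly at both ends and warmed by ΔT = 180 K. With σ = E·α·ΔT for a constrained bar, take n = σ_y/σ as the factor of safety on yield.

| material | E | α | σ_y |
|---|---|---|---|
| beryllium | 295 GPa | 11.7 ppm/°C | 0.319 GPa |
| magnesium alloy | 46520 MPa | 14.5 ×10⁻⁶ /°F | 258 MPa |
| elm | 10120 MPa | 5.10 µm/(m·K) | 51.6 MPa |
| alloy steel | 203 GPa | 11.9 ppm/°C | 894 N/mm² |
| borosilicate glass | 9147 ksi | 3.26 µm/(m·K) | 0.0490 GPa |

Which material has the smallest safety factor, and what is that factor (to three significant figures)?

beryllium, n = 0.513

Converting E to GPa, α to ×10⁻⁶/K, σ_y to MPa, then σ and n for each:
  beryllium: E = 295.0, α = 11.7, σ_y = 319.0 → σ = 621 MPa, n = 0.513
  magnesium alloy: E = 46.52, α = 26.1, σ_y = 258.0 → σ = 219 MPa, n = 1.18
  elm: E = 10.12, α = 5.10, σ_y = 51.60 → σ = 9.29 MPa, n = 5.55
  alloy steel: E = 203.0, α = 11.9, σ_y = 894.0 → σ = 435 MPa, n = 2.06
  borosilicate glass: E = 63.07, α = 3.26, σ_y = 49.00 → σ = 37.0 MPa, n = 1.32
Beryllium has the lowest safety factor, n = 0.513.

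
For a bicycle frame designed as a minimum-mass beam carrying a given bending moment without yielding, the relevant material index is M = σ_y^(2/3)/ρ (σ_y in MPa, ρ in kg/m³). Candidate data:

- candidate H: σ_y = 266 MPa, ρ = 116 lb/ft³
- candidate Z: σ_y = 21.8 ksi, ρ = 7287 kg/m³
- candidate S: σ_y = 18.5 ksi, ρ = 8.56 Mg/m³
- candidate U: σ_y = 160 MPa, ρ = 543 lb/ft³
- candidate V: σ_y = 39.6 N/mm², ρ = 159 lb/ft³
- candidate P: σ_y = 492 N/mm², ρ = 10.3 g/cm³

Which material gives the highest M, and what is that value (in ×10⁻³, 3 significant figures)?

Putting every candidate on a common basis:
  candidate H: σ_y = 266.0 MPa, ρ = 1858 kg/m³
  candidate Z: σ_y = 150.3 MPa, ρ = 7287 kg/m³
  candidate S: σ_y = 127.6 MPa, ρ = 8560 kg/m³
  candidate U: σ_y = 160.0 MPa, ρ = 8698 kg/m³
  candidate V: σ_y = 39.60 MPa, ρ = 2547 kg/m³
  candidate P: σ_y = 492.0 MPa, ρ = 10300 kg/m³
  candidate H: M = 22.3×10⁻³
  candidate P: M = 6.05×10⁻³
  candidate V: M = 4.56×10⁻³
  candidate Z: M = 3.88×10⁻³
  candidate U: M = 3.39×10⁻³
  candidate S: M = 2.96×10⁻³
Highest index: candidate H.

candidate H, M = 22.3×10⁻³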